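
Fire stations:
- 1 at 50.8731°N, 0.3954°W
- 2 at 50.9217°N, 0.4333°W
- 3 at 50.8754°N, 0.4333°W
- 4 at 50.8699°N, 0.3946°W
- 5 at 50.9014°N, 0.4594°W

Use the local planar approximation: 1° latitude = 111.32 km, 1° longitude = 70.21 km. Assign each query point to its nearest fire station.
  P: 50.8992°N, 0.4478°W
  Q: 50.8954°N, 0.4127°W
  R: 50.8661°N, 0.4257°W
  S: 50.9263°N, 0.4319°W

P at 50.8992°N, 0.4478°W:
  1: 4.6879 km
  2: 2.7037 km
  3: 2.8383 km
  4: 4.9588 km
  5: 0.8505 km
  → nearest: 5 (0.8505 km)
Q at 50.8954°N, 0.4127°W:
  1: 2.7637 km
  2: 3.2655 km
  3: 2.6549 km
  4: 3.1101 km
  5: 3.3461 km
  → nearest: 3 (2.6549 km)
R at 50.8661°N, 0.4257°W:
  1: 2.2656 km
  2: 6.2124 km
  3: 1.1647 km
  4: 2.2241 km
  5: 4.5869 km
  → nearest: 3 (1.1647 km)
S at 50.9263°N, 0.4319°W:
  1: 6.4529 km
  2: 0.5214 km
  3: 5.6670 km
  4: 6.8027 km
  5: 3.3780 km
  → nearest: 2 (0.5214 km)

P→5; Q→3; R→3; S→2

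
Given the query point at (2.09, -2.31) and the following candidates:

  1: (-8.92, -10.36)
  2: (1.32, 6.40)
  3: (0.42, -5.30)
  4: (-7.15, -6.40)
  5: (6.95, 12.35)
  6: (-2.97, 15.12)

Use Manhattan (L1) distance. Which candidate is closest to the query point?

Distances from (2.09, -2.31):
1: |-11.01| + |-8.05| = 11.01 + 8.05 = 19.06
2: |-0.77| + |8.71| = 0.77 + 8.71 = 9.48
3: |-1.67| + |-2.99| = 1.67 + 2.99 = 4.66
4: |-9.24| + |-4.09| = 9.24 + 4.09 = 13.33
5: |4.86| + |14.66| = 4.86 + 14.66 = 19.52
6: |-5.06| + |17.43| = 5.06 + 17.43 = 22.49
Minimum: 3 at 4.66.

3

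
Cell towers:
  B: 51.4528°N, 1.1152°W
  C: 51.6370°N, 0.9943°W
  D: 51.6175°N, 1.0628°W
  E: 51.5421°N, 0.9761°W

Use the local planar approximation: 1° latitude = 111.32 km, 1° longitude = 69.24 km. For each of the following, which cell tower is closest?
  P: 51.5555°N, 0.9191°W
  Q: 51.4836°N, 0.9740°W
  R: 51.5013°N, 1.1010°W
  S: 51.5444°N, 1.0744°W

P→E; Q→E; R→B; S→E

P at 51.5555°N, 0.9191°W:
  B: √((-0.1027·111.32)² + (-0.1961·69.24)²) = √(130.703520 + 184.361106) = 17.7501 km
  C: √((0.0815·111.32)² + (-0.0752·69.24)²) = √(82.311708 + 27.111266) = 10.4605 km
  D: √((0.0620·111.32)² + (-0.1437·69.24)²) = √(47.635395 + 98.998281) = 12.1092 km
  E: √((-0.0134·111.32)² + (-0.0570·69.24)²) = √(2.225133 + 15.576283) = 4.2192 km
  → nearest: E (4.2192 km)
Q at 51.4836°N, 0.9740°W:
  B: √((-0.0308·111.32)² + (-0.1412·69.24)²) = √(11.755682 + 95.583628) = 10.3605 km
  C: √((0.1534·111.32)² + (-0.0203·69.24)²) = √(291.606442 + 1.975633) = 17.1342 km
  D: √((0.1339·111.32)² + (-0.0888·69.24)²) = √(222.181323 + 37.804200) = 16.1241 km
  E: √((0.0585·111.32)² + (-0.0021·69.24)²) = √(42.409009 + 0.021142) = 6.5138 km
  → nearest: E (6.5138 km)
R at 51.5013°N, 1.1010°W:
  B: √((-0.0485·111.32)² + (-0.0142·69.24)²) = √(29.149417 + 0.966698) = 5.4878 km
  C: √((0.1357·111.32)² + (0.1067·69.24)²) = √(228.194982 + 54.581185) = 16.8159 km
  D: √((0.1162·111.32)² + (0.0382·69.24)²) = √(167.324159 + 6.995856) = 13.2030 km
  E: √((0.0408·111.32)² + (0.1249·69.24)²) = √(20.628456 + 74.789219) = 9.7682 km
  → nearest: B (5.4878 km)
S at 51.5444°N, 1.0744°W:
  B: √((-0.0916·111.32)² + (-0.0408·69.24)²) = √(103.977014 + 7.980580) = 10.5810 km
  C: √((0.0926·111.32)² + (0.0801·69.24)²) = √(106.259647 + 30.759491) = 11.7055 km
  D: √((0.0731·111.32)² + (0.0116·69.24)²) = √(66.218776 + 0.645105) = 8.1770 km
  E: √((-0.0023·111.32)² + (0.0983·69.24)²) = √(0.065554 + 46.325611) = 6.8111 km
  → nearest: E (6.8111 km)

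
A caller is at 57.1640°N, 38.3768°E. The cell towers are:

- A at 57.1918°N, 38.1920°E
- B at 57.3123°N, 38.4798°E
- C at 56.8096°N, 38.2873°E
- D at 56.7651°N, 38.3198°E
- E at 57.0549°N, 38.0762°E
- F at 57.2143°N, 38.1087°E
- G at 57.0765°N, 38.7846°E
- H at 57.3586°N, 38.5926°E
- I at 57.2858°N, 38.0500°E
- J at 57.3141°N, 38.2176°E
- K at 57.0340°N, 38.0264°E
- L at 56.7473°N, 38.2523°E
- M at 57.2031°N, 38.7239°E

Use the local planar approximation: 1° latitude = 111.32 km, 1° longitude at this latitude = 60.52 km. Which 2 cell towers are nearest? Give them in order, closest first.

Distances from 57.1640°N, 38.3768°E:
A: √((0.0278·111.32)² + (-0.1848·60.52)²) = √(9.577143 + 125.084003) = 11.6044 km
B: √((0.1483·111.32)² + (0.1030·60.52)²) = √(272.539025 + 38.857270) = 17.6464 km
C: √((-0.3544·111.32)² + (-0.0895·60.52)²) = √(1556.445154 + 29.338906) = 39.8219 km
D: √((-0.3989·111.32)² + (-0.0570·60.52)²) = √(1971.852693 + 11.900016) = 44.5393 km
E: √((-0.1091·111.32)² + (-0.3006·60.52)²) = √(147.501316 + 330.960216) = 21.8738 km
F: √((0.0503·111.32)² + (-0.2681·60.52)²) = √(31.353236 + 263.263995) = 17.1644 km
G: √((-0.0875·111.32)² + (0.4078·60.52)²) = √(94.877340 + 609.105164) = 26.5327 km
H: √((0.1946·111.32)² + (0.2158·60.52)²) = √(469.280023 + 170.569242) = 25.2952 km
I: √((0.1218·111.32)² + (-0.3268·60.52)²) = √(183.840407 + 391.166752) = 23.9793 km
J: √((0.1501·111.32)² + (-0.1592·60.52)²) = √(279.195092 + 92.829063) = 19.2879 km
K: √((-0.1300·111.32)² + (-0.3504·60.52)²) = √(209.427207 + 449.703258) = 25.6735 km
L: √((-0.4167·111.32)² + (-0.1245·60.52)²) = √(2151.757851 + 56.772307) = 46.9950 km
M: √((0.0391·111.32)² + (0.3471·60.52)²) = √(18.945231 + 441.272706) = 21.4527 km
Sorted: A (11.6044 km) < F (17.1644 km) < B (17.6464 km) < J (19.2879 km) < …

A, F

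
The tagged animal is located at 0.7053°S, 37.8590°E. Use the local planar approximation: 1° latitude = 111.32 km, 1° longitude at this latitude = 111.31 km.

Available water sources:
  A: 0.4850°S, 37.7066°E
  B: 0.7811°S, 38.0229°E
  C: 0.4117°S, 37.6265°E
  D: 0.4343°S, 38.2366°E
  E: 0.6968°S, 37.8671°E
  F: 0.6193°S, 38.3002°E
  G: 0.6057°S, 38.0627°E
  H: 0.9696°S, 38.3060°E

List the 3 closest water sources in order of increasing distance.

Distances from 0.7053°S, 37.8590°E:
A: 29.8192 km
B: 20.1006 km
C: 41.6889 km
D: 51.7365 km
E: 1.3070 km
F: 50.0344 km
G: 25.2396 km
H: 57.8037 km
Sorted: E (1.3070 km) < B (20.1006 km) < G (25.2396 km) < A (29.8192 km) < C (41.6889 km) < …

E, B, G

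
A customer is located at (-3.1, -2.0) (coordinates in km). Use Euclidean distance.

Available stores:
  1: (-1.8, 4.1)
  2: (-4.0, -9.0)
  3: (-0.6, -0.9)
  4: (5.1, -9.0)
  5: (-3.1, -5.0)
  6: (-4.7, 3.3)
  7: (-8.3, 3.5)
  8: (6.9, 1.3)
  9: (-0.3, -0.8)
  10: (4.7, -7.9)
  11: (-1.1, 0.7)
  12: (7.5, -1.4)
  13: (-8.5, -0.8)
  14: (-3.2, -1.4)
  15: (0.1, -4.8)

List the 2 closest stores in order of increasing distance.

14, 3

Distances from (-3.1, -2.0):
1: √((1.3)² + (6.1)²) = √(1.6900 + 37.2100) = 6.24 km
2: √((-0.9)² + (-7.0)²) = √(0.8100 + 49.0000) = 7.06 km
3: √((2.5)² + (1.1)²) = √(6.2500 + 1.2100) = 2.73 km
4: √((8.2)² + (-7.0)²) = √(67.2400 + 49.0000) = 10.78 km
5: √((0.0)² + (-3.0)²) = √(0.0000 + 9.0000) = 3.00 km
6: √((-1.6)² + (5.3)²) = √(2.5600 + 28.0900) = 5.54 km
7: √((-5.2)² + (5.5)²) = √(27.0400 + 30.2500) = 7.57 km
8: √((10.0)² + (3.3)²) = √(100.0000 + 10.8900) = 10.53 km
9: √((2.8)² + (1.2)²) = √(7.8400 + 1.4400) = 3.05 km
10: √((7.8)² + (-5.9)²) = √(60.8400 + 34.8100) = 9.78 km
11: √((2.0)² + (2.7)²) = √(4.0000 + 7.2900) = 3.36 km
12: √((10.6)² + (0.6)²) = √(112.3600 + 0.3600) = 10.62 km
13: √((-5.4)² + (1.2)²) = √(29.1600 + 1.4400) = 5.53 km
14: √((-0.1)² + (0.6)²) = √(0.0100 + 0.3600) = 0.61 km
15: √((3.2)² + (-2.8)²) = √(10.2400 + 7.8400) = 4.25 km
Sorted: 14 (0.61 km) < 3 (2.73 km) < 5 (3.00 km) < 9 (3.05 km) < …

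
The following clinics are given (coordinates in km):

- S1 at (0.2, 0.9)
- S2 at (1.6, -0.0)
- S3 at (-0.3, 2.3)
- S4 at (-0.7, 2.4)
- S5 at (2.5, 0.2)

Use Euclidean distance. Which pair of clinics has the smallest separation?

S3 and S4

Pairwise distances:
S3–S4: 0.41 km
S2–S5: 0.92 km
S1–S3: 1.49 km
S1–S2: 1.66 km
S1–S4: 1.75 km
S1–S5: 2.40 km
S2–S3: 2.98 km
S2–S4: 3.32 km
S3–S5: 3.50 km
S4–S5: 3.88 km
Closest pair: S3–S4 at 0.41 km.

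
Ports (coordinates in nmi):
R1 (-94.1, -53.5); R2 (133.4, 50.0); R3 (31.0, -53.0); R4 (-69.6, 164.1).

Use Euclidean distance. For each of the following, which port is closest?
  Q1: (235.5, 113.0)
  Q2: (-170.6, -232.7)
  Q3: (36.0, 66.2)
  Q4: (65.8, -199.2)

Q1→R2; Q2→R1; Q3→R2; Q4→R3

Q1 at (235.5, 113.0):
  R1: √((-329.6)² + (-166.5)²) = √(108636.160 + 27722.250) = 369.3 nmi
  R2: √((-102.1)² + (-63.0)²) = √(10424.410 + 3969.000) = 120.0 nmi
  R3: √((-204.5)² + (-166.0)²) = √(41820.250 + 27556.000) = 263.4 nmi
  R4: √((-305.1)² + (51.1)²) = √(93086.010 + 2611.210) = 309.3 nmi
  → nearest: R2 (120.0 nmi)
Q2 at (-170.6, -232.7):
  R1: √((76.5)² + (179.2)²) = √(5852.250 + 32112.640) = 194.8 nmi
  R2: √((304.0)² + (282.7)²) = √(92416.000 + 79919.290) = 415.1 nmi
  R3: √((201.6)² + (179.7)²) = √(40642.560 + 32292.090) = 270.1 nmi
  R4: √((101.0)² + (396.8)²) = √(10201.000 + 157450.240) = 409.5 nmi
  → nearest: R1 (194.8 nmi)
Q3 at (36.0, 66.2):
  R1: √((-130.1)² + (-119.7)²) = √(16926.010 + 14328.090) = 176.8 nmi
  R2: √((97.4)² + (-16.2)²) = √(9486.760 + 262.440) = 98.7 nmi
  R3: √((-5.0)² + (-119.2)²) = √(25.000 + 14208.640) = 119.3 nmi
  R4: √((-105.6)² + (97.9)²) = √(11151.360 + 9584.410) = 144.0 nmi
  → nearest: R2 (98.7 nmi)
Q4 at (65.8, -199.2):
  R1: √((-159.9)² + (145.7)²) = √(25568.010 + 21228.490) = 216.3 nmi
  R2: √((67.6)² + (249.2)²) = √(4569.760 + 62100.640) = 258.2 nmi
  R3: √((-34.8)² + (146.2)²) = √(1211.040 + 21374.440) = 150.3 nmi
  R4: √((-135.4)² + (363.3)²) = √(18333.160 + 131986.890) = 387.7 nmi
  → nearest: R3 (150.3 nmi)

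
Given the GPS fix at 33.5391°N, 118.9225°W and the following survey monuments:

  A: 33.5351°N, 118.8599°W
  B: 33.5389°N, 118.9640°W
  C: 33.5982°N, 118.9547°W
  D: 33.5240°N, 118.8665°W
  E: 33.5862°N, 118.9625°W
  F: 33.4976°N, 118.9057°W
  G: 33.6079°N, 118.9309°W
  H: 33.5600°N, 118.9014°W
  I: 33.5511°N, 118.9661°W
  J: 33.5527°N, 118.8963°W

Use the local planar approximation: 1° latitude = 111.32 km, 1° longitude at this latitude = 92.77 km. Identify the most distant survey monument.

G

Distances from 33.5391°N, 118.9225°W:
A: √((-0.0040·111.32)² + (0.0626·92.77)²) = √(0.198274 + 33.725918) = 5.8244 km
B: √((-0.0002·111.32)² + (-0.0415·92.77)²) = √(0.000496 + 14.822154) = 3.8500 km
C: √((0.0591·111.32)² + (-0.0322·92.77)²) = √(43.283399 + 8.923328) = 7.2254 km
D: √((-0.0151·111.32)² + (0.0560·92.77)²) = √(2.825532 + 26.989272) = 5.4603 km
E: √((0.0471·111.32)² + (-0.0400·92.77)²) = √(27.490853 + 13.770037) = 6.4235 km
F: √((-0.0415·111.32)² + (0.0168·92.77)²) = √(21.342367 + 2.429034) = 4.8756 km
G: √((0.0688·111.32)² + (-0.0084·92.77)²) = √(58.657463 + 0.607259) = 7.6984 km
H: √((0.0209·111.32)² + (0.0211·92.77)²) = √(5.413012 + 3.831599) = 3.0405 km
I: √((0.0120·111.32)² + (-0.0436·92.77)²) = √(1.784469 + 16.360181) = 4.2597 km
J: √((0.0136·111.32)² + (0.0262·92.77)²) = √(2.292051 + 5.907690) = 2.8635 km
Maximum: G at 7.6984 km.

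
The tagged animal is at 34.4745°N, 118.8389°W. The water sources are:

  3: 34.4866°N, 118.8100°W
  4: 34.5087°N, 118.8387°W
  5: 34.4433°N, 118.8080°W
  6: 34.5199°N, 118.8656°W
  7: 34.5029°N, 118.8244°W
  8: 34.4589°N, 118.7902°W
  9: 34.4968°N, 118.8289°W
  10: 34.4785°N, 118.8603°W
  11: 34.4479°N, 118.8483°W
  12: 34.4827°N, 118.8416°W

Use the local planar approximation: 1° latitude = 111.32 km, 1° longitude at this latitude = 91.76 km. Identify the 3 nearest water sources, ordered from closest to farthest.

12, 10, 9

Distances from 34.4745°N, 118.8389°W:
3: √((0.0121·111.32)² + (0.0289·91.76)²) = √(1.814334 + 7.032383) = 2.9743 km
4: √((0.0342·111.32)² + (0.0002·91.76)²) = √(14.494345 + 0.000337) = 3.8072 km
5: √((-0.0312·111.32)² + (0.0309·91.76)²) = √(12.063007 + 8.039402) = 4.4836 km
6: √((0.0454·111.32)² + (-0.0267·91.76)²) = √(25.542188 + 6.002461) = 5.6165 km
7: √((0.0284·111.32)² + (0.0145·91.76)²) = √(9.995006 + 1.770283) = 3.4301 km
8: √((-0.0156·111.32)² + (0.0487·91.76)²) = √(3.015752 + 19.969387) = 4.7943 km
9: √((0.0223·111.32)² + (0.0100·91.76)²) = √(6.162488 + 0.841990) = 2.6466 km
10: √((0.0040·111.32)² + (-0.0214·91.76)²) = √(0.198274 + 3.855976) = 2.0135 km
11: √((-0.0266·111.32)² + (-0.0094·91.76)²) = √(8.768184 + 0.743982) = 3.0842 km
12: √((0.0082·111.32)² + (-0.0027·91.76)²) = √(0.833248 + 0.061381) = 0.9458 km
Sorted: 12 (0.9458 km) < 10 (2.0135 km) < 9 (2.6466 km) < 3 (2.9743 km) < 11 (3.0842 km) < …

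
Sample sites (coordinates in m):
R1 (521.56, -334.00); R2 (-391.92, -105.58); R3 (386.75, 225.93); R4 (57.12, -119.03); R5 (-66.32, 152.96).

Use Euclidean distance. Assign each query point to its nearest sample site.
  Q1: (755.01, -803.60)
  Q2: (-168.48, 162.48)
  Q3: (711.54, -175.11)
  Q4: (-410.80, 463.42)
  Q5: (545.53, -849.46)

Q1 at (755.01, -803.60):
  R1: 524.43 m
  R2: 1342.64 m
  R3: 1093.41 m
  R4: 977.59 m
  R5: 1260.79 m
  → nearest: R1 (524.43 m)
Q2 at (-168.48, 162.48):
  R1: 850.09 m
  R2: 348.97 m
  R3: 558.84 m
  R4: 360.75 m
  R5: 102.60 m
  → nearest: R5 (102.60 m)
Q3 at (711.54, -175.11):
  R1: 247.67 m
  R2: 1105.65 m
  R3: 516.06 m
  R4: 656.82 m
  R5: 844.21 m
  → nearest: R1 (247.67 m)
Q4 at (-410.80, 463.42):
  R1: 1226.86 m
  R2: 569.31 m
  R3: 832.16 m
  R4: 747.13 m
  R5: 463.74 m
  → nearest: R5 (463.74 m)
Q5 at (545.53, -849.46):
  R1: 516.02 m
  R2: 1196.73 m
  R3: 1087.05 m
  R4: 878.68 m
  R5: 1174.40 m
  → nearest: R1 (516.02 m)

Q1→R1; Q2→R5; Q3→R1; Q4→R5; Q5→R1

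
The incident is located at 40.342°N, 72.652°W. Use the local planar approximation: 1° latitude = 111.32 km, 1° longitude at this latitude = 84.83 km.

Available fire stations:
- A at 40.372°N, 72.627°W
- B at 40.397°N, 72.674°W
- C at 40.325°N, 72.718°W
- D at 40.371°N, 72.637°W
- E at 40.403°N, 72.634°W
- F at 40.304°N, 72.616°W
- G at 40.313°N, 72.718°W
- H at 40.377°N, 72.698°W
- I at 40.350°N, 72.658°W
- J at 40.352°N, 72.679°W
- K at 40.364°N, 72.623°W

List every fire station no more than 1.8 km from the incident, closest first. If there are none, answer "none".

Distances from 40.342°N, 72.652°W:
A: √((0.030·111.32)² + (0.025·84.83)²) = √(11.15293 + 4.49758) = 3.956 km
B: √((0.055·111.32)² + (-0.022·84.83)²) = √(37.48623 + 3.48293) = 6.401 km
C: √((-0.017·111.32)² + (-0.066·84.83)²) = √(3.58133 + 31.34634) = 5.910 km
D: √((0.029·111.32)² + (0.015·84.83)²) = √(10.42179 + 1.61913) = 3.470 km
E: √((0.061·111.32)² + (0.018·84.83)²) = √(46.11116 + 2.33155) = 6.960 km
F: √((-0.038·111.32)² + (0.036·84.83)²) = √(17.89425 + 9.32618) = 5.217 km
G: √((-0.029·111.32)² + (-0.066·84.83)²) = √(10.42179 + 31.34634) = 6.463 km
H: √((0.035·111.32)² + (-0.046·84.83)²) = √(15.18037 + 15.22701) = 5.514 km
I: √((0.008·111.32)² + (-0.006·84.83)²) = √(0.79310 + 0.25906) = 1.026 km
J: √((0.010·111.32)² + (-0.027·84.83)²) = √(1.23921 + 5.24598) = 2.547 km
K: √((0.022·111.32)² + (0.029·84.83)²) = √(5.99780 + 6.05194) = 3.471 km
Threshold 1.8 km: I (1.026 km) is within range.

I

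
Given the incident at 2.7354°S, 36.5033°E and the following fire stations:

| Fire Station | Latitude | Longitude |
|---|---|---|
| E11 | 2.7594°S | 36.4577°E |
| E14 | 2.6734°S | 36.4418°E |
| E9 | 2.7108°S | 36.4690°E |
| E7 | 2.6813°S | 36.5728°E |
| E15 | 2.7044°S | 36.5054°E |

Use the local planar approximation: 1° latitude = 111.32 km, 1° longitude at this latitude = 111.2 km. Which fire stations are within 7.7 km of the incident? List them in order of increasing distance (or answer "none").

E15, E9, E11

Distances from 2.7354°S, 36.5033°E:
E11: √((-0.0240·111.32)² + (-0.0456·111.2)²) = √(7.137874 + 25.712201) = 5.7315 km
E14: √((0.0620·111.32)² + (-0.0615·111.2)²) = √(47.635395 + 46.769185) = 9.7162 km
E9: √((0.0246·111.32)² + (-0.0343·111.2)²) = √(7.499229 + 14.547817) = 4.6954 km
E7: √((0.0541·111.32)² + (0.0695·111.2)²) = √(36.269446 + 59.728167) = 9.7978 km
E15: √((0.0310·111.32)² + (0.0021·111.2)²) = √(11.908849 + 0.054532) = 3.4588 km
Threshold 7.7 km: E15 (3.4588 km), E9 (4.6954 km), E11 (5.7315 km) are within range.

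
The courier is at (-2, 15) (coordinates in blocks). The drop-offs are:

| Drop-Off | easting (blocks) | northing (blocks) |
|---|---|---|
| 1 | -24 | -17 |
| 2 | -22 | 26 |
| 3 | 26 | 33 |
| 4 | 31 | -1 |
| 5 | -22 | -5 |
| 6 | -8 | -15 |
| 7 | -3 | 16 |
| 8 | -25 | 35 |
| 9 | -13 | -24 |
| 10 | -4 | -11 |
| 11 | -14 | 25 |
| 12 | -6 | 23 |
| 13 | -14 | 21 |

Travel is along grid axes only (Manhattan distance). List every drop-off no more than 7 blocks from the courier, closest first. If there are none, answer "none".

7

Distances from (-2, 15):
1: |-22| + |-32| = 22 + 32 = 54 blocks
2: |-20| + |11| = 20 + 11 = 31 blocks
3: |28| + |18| = 28 + 18 = 46 blocks
4: |33| + |-16| = 33 + 16 = 49 blocks
5: |-20| + |-20| = 20 + 20 = 40 blocks
6: |-6| + |-30| = 6 + 30 = 36 blocks
7: |-1| + |1| = 1 + 1 = 2 blocks
8: |-23| + |20| = 23 + 20 = 43 blocks
9: |-11| + |-39| = 11 + 39 = 50 blocks
10: |-2| + |-26| = 2 + 26 = 28 blocks
11: |-12| + |10| = 12 + 10 = 22 blocks
12: |-4| + |8| = 4 + 8 = 12 blocks
13: |-12| + |6| = 12 + 6 = 18 blocks
Threshold 7 blocks: 7 (2 blocks) is within range.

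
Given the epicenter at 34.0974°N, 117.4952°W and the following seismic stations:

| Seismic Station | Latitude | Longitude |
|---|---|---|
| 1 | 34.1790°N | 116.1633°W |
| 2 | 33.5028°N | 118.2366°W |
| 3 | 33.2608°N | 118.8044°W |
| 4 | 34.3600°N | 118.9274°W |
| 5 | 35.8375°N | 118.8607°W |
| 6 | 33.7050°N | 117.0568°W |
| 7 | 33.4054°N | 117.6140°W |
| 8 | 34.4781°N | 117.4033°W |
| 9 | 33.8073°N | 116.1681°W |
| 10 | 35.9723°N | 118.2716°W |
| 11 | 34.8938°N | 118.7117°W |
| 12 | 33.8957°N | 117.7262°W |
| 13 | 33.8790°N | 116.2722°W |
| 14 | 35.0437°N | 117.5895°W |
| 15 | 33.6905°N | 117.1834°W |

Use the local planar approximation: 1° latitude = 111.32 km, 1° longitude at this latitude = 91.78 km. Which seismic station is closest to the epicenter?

12

Distances from 34.0974°N, 117.4952°W:
1: √((0.0816·111.32)² + (1.3319·91.78)²) = √(82.513824 + 14943.053267) = 122.5788 km
2: √((-0.5946·111.32)² + (-0.7414·91.78)²) = √(4381.231536 + 4630.216200) = 94.9286 km
3: √((-0.8366·111.32)² + (-1.3092·91.78)²) = √(8673.255013 + 14438.035323) = 152.0240 km
4: √((0.2626·111.32)² + (-1.4322·91.78)²) = √(854.546774 + 17278.396884) = 134.6586 km
5: √((1.7401·111.32)² + (-1.3655·91.78)²) = √(37522.762920 + 15706.503509) = 230.7147 km
6: √((-0.3924·111.32)² + (0.4384·91.78)²) = √(1908.114328 + 1618.964022) = 59.3892 km
7: √((-0.6920·111.32)² + (-0.1188·91.78)²) = √(5934.150878 + 118.885527) = 77.8013 km
8: √((0.3807·111.32)² + (0.0919·91.78)²) = √(1796.024054 + 71.142174) = 43.2107 km
9: √((-0.2901·111.32)² + (1.3271·91.78)²) = √(1042.898044 + 14835.541578) = 126.0097 km
10: √((1.8749·111.32)² + (-0.7764·91.78)²) = √(43561.478696 + 5077.701424) = 220.5429 km
11: √((0.7964·111.32)² + (-1.2165·91.78)²) = √(7859.752998 + 12465.805121) = 142.5677 km
12: √((-0.2017·111.32)² + (-0.2310·91.78)²) = √(504.148166 + 449.490033) = 30.8810 km
13: √((-0.2184·111.32)² + (1.2230·91.78)²) = √(591.087348 + 12599.375539) = 114.8497 km
14: √((0.9463·111.32)² + (-0.0943·91.78)²) = √(11096.961403 + 74.906498) = 105.6971 km
15: √((-0.4069·111.32)² + (0.3118·91.78)²) = √(2051.737400 + 818.932918) = 53.5786 km
Minimum: 12 at 30.8810 km.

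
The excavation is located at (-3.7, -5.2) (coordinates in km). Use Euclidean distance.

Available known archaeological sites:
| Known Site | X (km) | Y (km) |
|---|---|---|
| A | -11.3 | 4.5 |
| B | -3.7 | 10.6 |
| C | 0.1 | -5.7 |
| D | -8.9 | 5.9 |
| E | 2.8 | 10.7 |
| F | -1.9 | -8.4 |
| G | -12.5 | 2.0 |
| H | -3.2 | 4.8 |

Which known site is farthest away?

Distances from (-3.7, -5.2):
A: √((-7.6)² + (9.7)²) = √(57.7600 + 94.0900) = 12.32 km
B: √((0.0)² + (15.8)²) = √(0.0000 + 249.6400) = 15.80 km
C: √((3.8)² + (-0.5)²) = √(14.4400 + 0.2500) = 3.83 km
D: √((-5.2)² + (11.1)²) = √(27.0400 + 123.2100) = 12.26 km
E: √((6.5)² + (15.9)²) = √(42.2500 + 252.8100) = 17.18 km
F: √((1.8)² + (-3.2)²) = √(3.2400 + 10.2400) = 3.67 km
G: √((-8.8)² + (7.2)²) = √(77.4400 + 51.8400) = 11.37 km
H: √((0.5)² + (10.0)²) = √(0.2500 + 100.0000) = 10.01 km
Maximum: E at 17.18 km.

E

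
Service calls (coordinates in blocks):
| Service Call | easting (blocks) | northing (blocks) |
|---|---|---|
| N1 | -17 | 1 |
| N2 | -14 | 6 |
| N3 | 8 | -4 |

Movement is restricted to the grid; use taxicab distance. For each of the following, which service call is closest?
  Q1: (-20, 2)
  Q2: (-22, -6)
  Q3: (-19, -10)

Q1→N1; Q2→N1; Q3→N1

Q1 at (-20, 2):
  N1: 4 blocks
  N2: 10 blocks
  N3: 34 blocks
  → nearest: N1 (4 blocks)
Q2 at (-22, -6):
  N1: 12 blocks
  N2: 20 blocks
  N3: 32 blocks
  → nearest: N1 (12 blocks)
Q3 at (-19, -10):
  N1: 13 blocks
  N2: 21 blocks
  N3: 33 blocks
  → nearest: N1 (13 blocks)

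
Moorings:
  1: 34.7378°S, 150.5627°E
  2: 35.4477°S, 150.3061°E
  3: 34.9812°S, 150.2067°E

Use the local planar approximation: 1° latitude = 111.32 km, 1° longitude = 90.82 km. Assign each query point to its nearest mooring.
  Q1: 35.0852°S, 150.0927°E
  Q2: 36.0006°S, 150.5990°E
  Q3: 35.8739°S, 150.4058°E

Q1 at 35.0852°S, 150.0927°E:
  1: 57.5987 km
  2: 44.7664 km
  3: 15.5315 km
  → nearest: 3 (15.5315 km)
Q2 at 36.0006°S, 150.5990°E:
  1: 140.6135 km
  2: 67.0513 km
  3: 118.9413 km
  → nearest: 2 (67.0513 km)
Q3 at 35.8739°S, 150.4058°E:
  1: 127.2709 km
  2: 48.3009 km
  3: 101.0071 km
  → nearest: 2 (48.3009 km)

Q1→3; Q2→2; Q3→2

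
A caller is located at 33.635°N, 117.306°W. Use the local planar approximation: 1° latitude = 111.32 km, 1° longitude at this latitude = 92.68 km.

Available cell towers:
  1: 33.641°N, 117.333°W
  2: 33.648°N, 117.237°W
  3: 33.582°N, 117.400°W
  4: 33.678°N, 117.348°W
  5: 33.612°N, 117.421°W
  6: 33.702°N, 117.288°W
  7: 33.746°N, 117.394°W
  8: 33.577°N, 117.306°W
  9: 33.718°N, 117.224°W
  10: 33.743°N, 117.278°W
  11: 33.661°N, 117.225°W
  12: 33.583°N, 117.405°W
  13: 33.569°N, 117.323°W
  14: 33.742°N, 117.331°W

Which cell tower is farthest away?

Distances from 33.635°N, 117.306°W:
1: 2.590 km
2: 6.557 km
3: 10.522 km
4: 6.170 km
5: 10.961 km
6: 7.643 km
7: 14.805 km
8: 6.457 km
9: 11.964 km
10: 12.299 km
11: 8.046 km
12: 10.849 km
13: 7.514 km
14: 12.135 km
Maximum: 7 at 14.805 km.

7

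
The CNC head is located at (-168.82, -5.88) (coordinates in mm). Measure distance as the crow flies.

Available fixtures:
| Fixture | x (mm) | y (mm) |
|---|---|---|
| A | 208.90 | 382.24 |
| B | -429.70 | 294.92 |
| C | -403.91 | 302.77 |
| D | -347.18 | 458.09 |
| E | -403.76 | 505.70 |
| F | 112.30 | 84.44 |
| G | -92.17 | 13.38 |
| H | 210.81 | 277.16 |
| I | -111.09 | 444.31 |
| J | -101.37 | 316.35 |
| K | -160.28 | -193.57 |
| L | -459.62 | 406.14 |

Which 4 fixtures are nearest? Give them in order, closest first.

Distances from (-168.82, -5.88):
A: √((377.72)² + (388.12)²) = √(142672.3984 + 150637.1344) = 541.58 mm
B: √((-260.88)² + (300.80)²) = √(68058.3744 + 90480.6400) = 398.17 mm
C: √((-235.09)² + (308.65)²) = √(55267.3081 + 95264.8225) = 387.98 mm
D: √((-178.36)² + (463.97)²) = √(31812.2896 + 215268.1609) = 497.07 mm
E: √((-234.94)² + (511.58)²) = √(55196.8036 + 261714.0964) = 562.95 mm
F: √((281.12)² + (90.32)²) = √(79028.4544 + 8157.7024) = 295.27 mm
G: √((76.65)² + (19.26)²) = √(5875.2225 + 370.9476) = 79.03 mm
H: √((379.63)² + (283.04)²) = √(144118.9369 + 80111.6416) = 473.53 mm
I: √((57.73)² + (450.19)²) = √(3332.7529 + 202671.0361) = 453.88 mm
J: √((67.45)² + (322.23)²) = √(4549.5025 + 103832.1729) = 329.21 mm
K: √((8.54)² + (-187.69)²) = √(72.9316 + 35227.5361) = 187.88 mm
L: √((-290.80)² + (412.02)²) = √(84564.6400 + 169760.4804) = 504.31 mm
Sorted: G (79.03 mm) < K (187.88 mm) < F (295.27 mm) < J (329.21 mm) < C (387.98 mm) < B (398.17 mm) < …

G, K, F, J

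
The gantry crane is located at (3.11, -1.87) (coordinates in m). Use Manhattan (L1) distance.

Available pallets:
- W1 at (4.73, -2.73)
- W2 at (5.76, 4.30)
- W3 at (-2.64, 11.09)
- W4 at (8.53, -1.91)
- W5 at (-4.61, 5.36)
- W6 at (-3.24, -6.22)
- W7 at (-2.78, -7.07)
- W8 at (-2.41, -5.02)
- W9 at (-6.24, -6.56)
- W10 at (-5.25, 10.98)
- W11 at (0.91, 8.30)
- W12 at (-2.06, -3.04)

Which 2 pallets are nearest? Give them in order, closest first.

W1, W4

Distances from (3.11, -1.87):
W1: 2.48 m
W2: 8.82 m
W3: 18.71 m
W4: 5.46 m
W5: 14.95 m
W6: 10.70 m
W7: 11.09 m
W8: 8.67 m
W9: 14.04 m
W10: 21.21 m
W11: 12.37 m
W12: 6.34 m
Sorted: W1 (2.48 m) < W4 (5.46 m) < W12 (6.34 m) < W8 (8.67 m) < …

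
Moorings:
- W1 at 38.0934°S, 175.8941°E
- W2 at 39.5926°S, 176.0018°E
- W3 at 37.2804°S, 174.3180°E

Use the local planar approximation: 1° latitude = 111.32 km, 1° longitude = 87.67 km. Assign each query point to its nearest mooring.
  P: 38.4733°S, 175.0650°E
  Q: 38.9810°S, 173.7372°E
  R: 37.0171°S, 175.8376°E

P at 38.4733°S, 175.0650°E:
  W1: √((0.3799·111.32)² + (0.8291·87.67)²) = √(1788.483684 + 5283.428608) = 84.0947 km
  W2: √((-1.1193·111.32)² + (0.9368·87.67)²) = √(15525.278619 + 6745.214691) = 149.2330 km
  W3: √((1.1929·111.32)² + (-0.7470·87.67)²) = √(17634.147637 + 4288.873300) = 148.0642 km
  → nearest: W1 (84.0947 km)
Q at 38.9810°S, 173.7372°E:
  W1: √((0.8876·111.32)² + (2.1569·87.67)²) = √(9762.948141 + 35757.079000) = 213.3542 km
  W2: √((-0.6116·111.32)² + (2.2646·87.67)²) = √(4635.337373 + 39417.131759) = 209.8868 km
  W3: √((1.7006·111.32)² + (0.5808·87.67)²) = √(35838.575968 + 2592.717676) = 196.0390 km
  → nearest: W3 (196.0390 km)
R at 37.0171°S, 175.8376°E:
  W1: √((-1.0763·111.32)² + (0.0565·87.67)²) = √(14355.326542 + 24.535726) = 119.9161 km
  W2: √((-2.5755·111.32)² + (0.1642·87.67)²) = √(82199.562066 + 207.227944) = 287.0658 km
  W3: √((-0.2633·111.32)² + (-1.5196·87.67)²) = √(859.108693 + 17748.456189) = 136.4095 km
  → nearest: W1 (119.9161 km)

P→W1; Q→W3; R→W1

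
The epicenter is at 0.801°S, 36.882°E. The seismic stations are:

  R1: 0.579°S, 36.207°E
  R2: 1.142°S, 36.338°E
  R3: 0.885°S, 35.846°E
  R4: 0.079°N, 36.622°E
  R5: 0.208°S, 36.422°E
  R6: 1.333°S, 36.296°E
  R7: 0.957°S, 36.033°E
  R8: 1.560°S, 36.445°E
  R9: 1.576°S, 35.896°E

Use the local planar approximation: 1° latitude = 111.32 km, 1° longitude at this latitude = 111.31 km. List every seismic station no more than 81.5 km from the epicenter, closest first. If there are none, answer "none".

Distances from 0.801°S, 36.882°E:
R1: √((0.222·111.32)² + (-0.675·111.31)²) = √(610.73435 + 5645.15552) = 79.094 km
R2: √((-0.341·111.32)² + (-0.544·111.31)²) = √(1440.97071 + 3666.62221) = 71.467 km
R3: √((-0.084·111.32)² + (-1.036·111.31)²) = √(87.43896 + 13298.04739) = 115.696 km
R4: √((0.880·111.32)² + (-0.260·111.31)²) = √(9596.47507 + 837.55833) = 102.147 km
R5: √((0.593·111.32)² + (-0.460·111.31)²) = √(4357.68448 + 2621.70625) = 83.543 km
R6: √((-0.532·111.32)² + (-0.586·111.31)²) = √(3507.27371 + 4254.64763) = 88.102 km
R7: √((-0.156·111.32)² + (-0.849·111.31)²) = √(301.57518 + 8930.66391) = 96.085 km
R8: √((-0.759·111.32)² + (-0.437·111.31)²) = √(7138.87779 + 2366.08989) = 97.493 km
R9: √((-0.775·111.32)² + (-0.986·111.31)²) = √(7443.03053 + 12045.42687) = 139.601 km
Threshold 81.5 km: R2 (71.467 km), R1 (79.094 km) are within range.

R2, R1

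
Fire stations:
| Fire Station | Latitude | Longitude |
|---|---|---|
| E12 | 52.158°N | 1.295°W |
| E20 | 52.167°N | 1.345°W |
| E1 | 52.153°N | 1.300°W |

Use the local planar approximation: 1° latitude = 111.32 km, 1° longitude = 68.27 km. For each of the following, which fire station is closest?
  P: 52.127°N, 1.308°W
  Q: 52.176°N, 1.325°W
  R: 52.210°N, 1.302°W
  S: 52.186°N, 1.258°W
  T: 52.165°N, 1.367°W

P at 52.127°N, 1.308°W:
  E12: 3.563 km
  E20: 5.119 km
  E1: 2.945 km
  → nearest: E1 (2.945 km)
Q at 52.176°N, 1.325°W:
  E12: 2.865 km
  E20: 1.694 km
  E1: 3.077 km
  → nearest: E20 (1.694 km)
R at 52.210°N, 1.302°W:
  E12: 5.808 km
  E20: 5.615 km
  E1: 6.347 km
  → nearest: E20 (5.615 km)
S at 52.186°N, 1.258°W:
  E12: 4.012 km
  E20: 6.305 km
  E1: 4.660 km
  → nearest: E12 (4.012 km)
T at 52.165°N, 1.367°W:
  E12: 4.977 km
  E20: 1.518 km
  E1: 4.765 km
  → nearest: E20 (1.518 km)

P→E1; Q→E20; R→E20; S→E12; T→E20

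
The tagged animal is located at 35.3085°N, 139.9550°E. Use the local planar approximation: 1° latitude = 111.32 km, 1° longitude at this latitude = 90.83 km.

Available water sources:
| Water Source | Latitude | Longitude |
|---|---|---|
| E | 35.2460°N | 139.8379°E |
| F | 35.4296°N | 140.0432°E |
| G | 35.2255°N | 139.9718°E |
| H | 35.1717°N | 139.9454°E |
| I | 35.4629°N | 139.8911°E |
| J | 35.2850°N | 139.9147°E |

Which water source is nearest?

J

Distances from 35.3085°N, 139.9550°E:
E: √((-0.0625·111.32)² + (-0.1171·90.83)²) = √(48.406806 + 113.128602) = 12.7097 km
F: √((0.1211·111.32)² + (0.0882·90.83)²) = √(181.733371 + 64.179422) = 15.6816 km
G: √((-0.0830·111.32)² + (0.0168·90.83)²) = √(85.369469 + 2.328505) = 9.3647 km
H: √((-0.1368·111.32)² + (-0.0096·90.83)²) = √(231.909527 + 0.760328) = 15.2535 km
I: √((0.1544·111.32)² + (-0.0639·90.83)²) = √(295.420744 + 33.686845) = 18.1413 km
J: √((-0.0235·111.32)² + (-0.0403·90.83)²) = √(6.843561 + 13.398887) = 4.4992 km
Minimum: J at 4.4992 km.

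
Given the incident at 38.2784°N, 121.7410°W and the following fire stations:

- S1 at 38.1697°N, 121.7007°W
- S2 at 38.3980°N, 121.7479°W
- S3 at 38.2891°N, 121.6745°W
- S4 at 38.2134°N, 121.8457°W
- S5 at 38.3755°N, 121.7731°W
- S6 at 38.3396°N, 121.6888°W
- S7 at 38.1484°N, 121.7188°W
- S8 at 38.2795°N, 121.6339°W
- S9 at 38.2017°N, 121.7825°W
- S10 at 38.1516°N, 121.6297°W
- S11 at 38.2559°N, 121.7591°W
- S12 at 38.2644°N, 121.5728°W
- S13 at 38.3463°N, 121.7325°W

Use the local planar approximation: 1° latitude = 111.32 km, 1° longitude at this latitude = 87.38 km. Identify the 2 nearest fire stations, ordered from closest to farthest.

S11, S3

Distances from 38.2784°N, 121.7410°W:
S1: 12.6025 km
S2: 13.3275 km
S3: 5.9316 km
S4: 11.6643 km
S5: 11.1672 km
S6: 8.1987 km
S7: 14.6010 km
S8: 9.3592 km
S9: 9.2764 km
S10: 17.1414 km
S11: 2.9622 km
S12: 14.7797 km
S13: 7.5950 km
Sorted: S11 (2.9622 km) < S3 (5.9316 km) < S13 (7.5950 km) < S6 (8.1987 km) < …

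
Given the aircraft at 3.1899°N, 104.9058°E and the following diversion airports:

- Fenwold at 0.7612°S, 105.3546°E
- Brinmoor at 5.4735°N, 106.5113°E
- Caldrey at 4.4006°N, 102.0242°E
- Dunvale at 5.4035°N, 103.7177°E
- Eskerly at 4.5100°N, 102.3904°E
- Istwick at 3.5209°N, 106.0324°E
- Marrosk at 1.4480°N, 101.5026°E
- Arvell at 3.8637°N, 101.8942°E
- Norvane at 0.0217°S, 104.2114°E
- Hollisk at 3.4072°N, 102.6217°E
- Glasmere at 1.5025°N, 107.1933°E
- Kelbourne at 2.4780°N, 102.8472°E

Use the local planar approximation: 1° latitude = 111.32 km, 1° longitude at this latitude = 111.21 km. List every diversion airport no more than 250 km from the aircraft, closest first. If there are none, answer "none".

Istwick, Kelbourne

Distances from 3.1899°N, 104.9058°E:
Fenwold: √((-3.9511·111.32)² + (0.4488·111.21)²) = √(193456.104508 + 2491.112712) = 442.6593 km
Brinmoor: √((2.2836·111.32)² + (1.6055·111.21)²) = √(64622.903064 + 31879.265106) = 310.6480 km
Caldrey: √((1.2107·111.32)² + (-2.8816·111.21)²) = √(18164.334049 + 102696.365165) = 347.6503 km
Dunvale: √((2.2136·111.32)² + (-1.1881·111.21)²) = √(60721.807068 + 17457.967202) = 279.6065 km
Eskerly: √((1.3201·111.32)² + (-2.5154·111.21)²) = √(21595.340567 + 78253.143876) = 315.9881 km
Istwick: √((0.3310·111.32)² + (1.1266·111.21)²) = √(1357.695513 + 15697.380129) = 130.5951 km
Marrosk: √((-1.7419·111.32)² + (-3.4032·111.21)²) = √(37600.431911 + 143239.444012) = 425.2527 km
Arvell: √((0.6738·111.32)² + (-3.0116·111.21)²) = √(5626.112455 + 112171.430514) = 343.2165 km
Norvane: √((-3.2116·111.32)² + (-0.6944·111.21)²) = √(127817.198314 + 5963.580772) = 365.7605 km
Hollisk: √((0.2173·111.32)² + (-2.2841·111.21)²) = √(585.148166 + 64523.498806) = 255.1640 km
Glasmere: √((-1.6874·111.32)² + (2.2875·111.21)²) = √(35284.379532 + 64715.734851) = 316.2279 km
Kelbourne: √((-0.7119·111.32)² + (-2.0586·111.21)²) = √(6280.357720 + 52412.106929) = 242.2653 km
Threshold 250 km: Istwick (130.5951 km), Kelbourne (242.2653 km) are within range.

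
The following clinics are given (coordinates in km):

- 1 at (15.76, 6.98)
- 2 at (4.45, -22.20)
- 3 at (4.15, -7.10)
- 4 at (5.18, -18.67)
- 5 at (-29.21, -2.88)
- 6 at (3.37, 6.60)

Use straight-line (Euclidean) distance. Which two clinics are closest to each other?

2 and 4

Pairwise distances:
2–4: 3.60 km
3–4: 11.62 km
1–6: 12.40 km
3–6: 13.72 km
2–3: 15.10 km
1–3: 18.25 km
4–6: 25.33 km
1–4: 27.75 km
2–6: 28.82 km
1–2: 31.30 km
3–5: 33.63 km
5–6: 33.93 km
4–5: 37.84 km
2–5: 38.81 km
1–5: 46.04 km
Closest pair: 2–4 at 3.60 km.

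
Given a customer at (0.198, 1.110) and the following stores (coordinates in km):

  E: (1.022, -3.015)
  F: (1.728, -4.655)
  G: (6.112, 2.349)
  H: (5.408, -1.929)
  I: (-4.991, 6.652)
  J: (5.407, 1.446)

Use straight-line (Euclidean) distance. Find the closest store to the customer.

Distances from (0.198, 1.110):
E: √((0.824)² + (-4.125)²) = √(0.67898 + 17.01562) = 4.206 km
F: √((1.530)² + (-5.765)²) = √(2.34090 + 33.23523) = 5.965 km
G: √((5.914)² + (1.239)²) = √(34.97540 + 1.53512) = 6.042 km
H: √((5.210)² + (-3.039)²) = √(27.14410 + 9.23552) = 6.032 km
I: √((-5.189)² + (5.542)²) = √(26.92572 + 30.71376) = 7.592 km
J: √((5.209)² + (0.336)²) = √(27.13368 + 0.11290) = 5.220 km
Minimum: E at 4.206 km.

E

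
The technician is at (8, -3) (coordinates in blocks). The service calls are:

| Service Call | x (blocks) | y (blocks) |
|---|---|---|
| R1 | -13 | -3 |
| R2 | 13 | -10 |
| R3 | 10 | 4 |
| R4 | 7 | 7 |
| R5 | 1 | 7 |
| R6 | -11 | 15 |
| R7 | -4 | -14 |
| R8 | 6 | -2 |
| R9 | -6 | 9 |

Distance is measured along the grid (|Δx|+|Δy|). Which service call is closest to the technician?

Distances from (8, -3):
R1: |-21| + |0| = 21 + 0 = 21 blocks
R2: |5| + |-7| = 5 + 7 = 12 blocks
R3: |2| + |7| = 2 + 7 = 9 blocks
R4: |-1| + |10| = 1 + 10 = 11 blocks
R5: |-7| + |10| = 7 + 10 = 17 blocks
R6: |-19| + |18| = 19 + 18 = 37 blocks
R7: |-12| + |-11| = 12 + 11 = 23 blocks
R8: |-2| + |1| = 2 + 1 = 3 blocks
R9: |-14| + |12| = 14 + 12 = 26 blocks
Minimum: R8 at 3 blocks.

R8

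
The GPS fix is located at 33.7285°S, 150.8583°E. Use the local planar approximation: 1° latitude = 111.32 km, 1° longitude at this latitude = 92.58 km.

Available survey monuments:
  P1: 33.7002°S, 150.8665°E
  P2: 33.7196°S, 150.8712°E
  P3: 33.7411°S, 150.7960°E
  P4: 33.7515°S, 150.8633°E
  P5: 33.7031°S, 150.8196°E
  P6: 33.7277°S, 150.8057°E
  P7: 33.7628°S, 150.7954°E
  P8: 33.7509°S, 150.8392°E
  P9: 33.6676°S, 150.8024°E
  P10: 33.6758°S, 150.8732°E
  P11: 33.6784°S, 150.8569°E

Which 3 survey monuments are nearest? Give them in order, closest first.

Distances from 33.7285°S, 150.8583°E:
P1: 3.2405 km
P2: 1.5517 km
P3: 5.9358 km
P4: 2.6019 km
P5: 4.5642 km
P6: 4.8705 km
P7: 6.9635 km
P8: 3.0569 km
P9: 8.5290 km
P10: 6.0266 km
P11: 5.5786 km
Sorted: P2 (1.5517 km) < P4 (2.6019 km) < P8 (3.0569 km) < P1 (3.2405 km) < P5 (4.5642 km) < …

P2, P4, P8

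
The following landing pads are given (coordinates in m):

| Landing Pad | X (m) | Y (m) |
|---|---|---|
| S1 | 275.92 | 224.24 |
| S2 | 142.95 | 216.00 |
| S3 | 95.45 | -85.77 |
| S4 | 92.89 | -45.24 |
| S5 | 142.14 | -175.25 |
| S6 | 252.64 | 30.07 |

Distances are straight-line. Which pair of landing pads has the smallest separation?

S3 and S4

Pairwise distances:
S3–S4: 40.61 m
S3–S5: 100.93 m
S1–S2: 133.23 m
S4–S5: 139.03 m
S4–S6: 176.61 m
S3–S6: 195.26 m
S1–S6: 195.56 m
S2–S6: 215.87 m
S5–S6: 233.17 m
S2–S4: 265.99 m
S2–S3: 305.49 m
S1–S4: 325.76 m
S1–S3: 358.71 m
S2–S5: 391.25 m
S1–S5: 421.29 m
Closest pair: S3–S4 at 40.61 m.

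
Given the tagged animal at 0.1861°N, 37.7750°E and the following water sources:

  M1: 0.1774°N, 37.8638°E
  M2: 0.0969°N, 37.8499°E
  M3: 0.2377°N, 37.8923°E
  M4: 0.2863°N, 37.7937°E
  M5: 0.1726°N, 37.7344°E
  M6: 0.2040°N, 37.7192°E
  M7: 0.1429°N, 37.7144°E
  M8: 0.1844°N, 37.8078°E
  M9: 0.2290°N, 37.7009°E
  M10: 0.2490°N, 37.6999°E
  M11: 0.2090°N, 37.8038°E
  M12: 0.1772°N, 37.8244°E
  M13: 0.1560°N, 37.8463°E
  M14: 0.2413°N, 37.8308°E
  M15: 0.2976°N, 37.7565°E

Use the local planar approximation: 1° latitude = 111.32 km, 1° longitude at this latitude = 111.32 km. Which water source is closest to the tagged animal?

M8

Distances from 0.1861°N, 37.7750°E:
M1: 9.9325 km
M2: 12.9661 km
M3: 14.2654 km
M4: 11.3469 km
M5: 4.7629 km
M6: 6.5234 km
M7: 8.2846 km
M8: 3.6562 km
M9: 9.5315 km
M10: 10.9051 km
M11: 4.0960 km
M12: 5.5877 km
M13: 8.6154 km
M14: 8.7375 km
M15: 12.5819 km
Minimum: M8 at 3.6562 km.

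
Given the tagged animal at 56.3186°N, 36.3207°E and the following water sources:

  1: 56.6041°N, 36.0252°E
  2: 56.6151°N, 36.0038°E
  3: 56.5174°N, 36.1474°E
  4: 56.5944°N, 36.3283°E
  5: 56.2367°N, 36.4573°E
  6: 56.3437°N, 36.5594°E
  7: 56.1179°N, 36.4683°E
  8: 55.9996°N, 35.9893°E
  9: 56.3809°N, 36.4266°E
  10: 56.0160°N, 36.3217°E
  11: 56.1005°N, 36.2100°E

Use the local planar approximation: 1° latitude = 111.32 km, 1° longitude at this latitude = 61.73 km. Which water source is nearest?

Distances from 56.3186°N, 36.3207°E:
1: √((0.2855·111.32)² + (-0.2955·61.73)²) = √(1010.086625 + 332.741925) = 36.6446 km
2: √((0.2965·111.32)² + (-0.3169·61.73)²) = √(1089.421121 + 382.681116) = 38.3680 km
3: √((0.1988·111.32)² + (-0.1733·61.73)²) = √(489.755312 + 114.443117) = 24.5804 km
4: √((0.2758·111.32)² + (0.0076·61.73)²) = √(942.616243 + 0.220100) = 30.7056 km
5: √((-0.0819·111.32)² + (0.1366·61.73)²) = √(83.121658 + 71.103987) = 12.4188 km
6: √((0.0251·111.32)² + (0.2387·61.73)²) = √(7.807174 + 217.118781) = 14.9975 km
7: √((-0.2007·111.32)² + (0.1476·61.73)²) = √(499.161568 + 83.016662) = 24.1284 km
8: √((-0.3190·111.32)² + (-0.3314·61.73)²) = √(1261.036803 + 418.502023) = 40.9822 km
9: √((0.0623·111.32)² + (0.1059·61.73)²) = √(48.097498 + 42.735075) = 9.5306 km
10: √((-0.3026·111.32)² + (0.0010·61.73)²) = √(1134.708329 + 0.003811) = 33.6855 km
11: √((-0.2181·111.32)² + (-0.1107·61.73)²) = √(589.464597 + 46.696873) = 25.2222 km
Minimum: 9 at 9.5306 km.

9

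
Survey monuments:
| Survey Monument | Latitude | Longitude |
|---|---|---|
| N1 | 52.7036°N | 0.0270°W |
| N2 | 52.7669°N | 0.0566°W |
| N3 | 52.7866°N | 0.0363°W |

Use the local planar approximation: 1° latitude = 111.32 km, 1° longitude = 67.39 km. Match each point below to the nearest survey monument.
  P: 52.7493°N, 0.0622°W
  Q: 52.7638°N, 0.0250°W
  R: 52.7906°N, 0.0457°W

P at 52.7493°N, 0.0622°W:
  N1: 5.6132 km
  N2: 1.9952 km
  N3: 4.5042 km
  → nearest: N2 (1.9952 km)
Q at 52.7638°N, 0.0250°W:
  N1: 6.7028 km
  N2: 2.1573 km
  N3: 2.6499 km
  → nearest: N2 (2.1573 km)
R at 52.7906°N, 0.0457°W:
  N1: 9.7665 km
  N2: 2.7386 km
  N3: 0.7743 km
  → nearest: N3 (0.7743 km)

P→N2; Q→N2; R→N3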